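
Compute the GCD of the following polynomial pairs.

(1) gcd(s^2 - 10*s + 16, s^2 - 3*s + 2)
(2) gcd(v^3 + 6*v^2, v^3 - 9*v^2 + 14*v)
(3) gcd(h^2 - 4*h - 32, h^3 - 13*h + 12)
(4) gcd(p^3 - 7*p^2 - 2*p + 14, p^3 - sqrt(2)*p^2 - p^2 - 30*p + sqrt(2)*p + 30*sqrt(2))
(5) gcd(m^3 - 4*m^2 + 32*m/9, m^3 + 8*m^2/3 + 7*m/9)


(1) = s - 2
(2) = v
(3) = h + 4
(4) = p - sqrt(2)
(5) = m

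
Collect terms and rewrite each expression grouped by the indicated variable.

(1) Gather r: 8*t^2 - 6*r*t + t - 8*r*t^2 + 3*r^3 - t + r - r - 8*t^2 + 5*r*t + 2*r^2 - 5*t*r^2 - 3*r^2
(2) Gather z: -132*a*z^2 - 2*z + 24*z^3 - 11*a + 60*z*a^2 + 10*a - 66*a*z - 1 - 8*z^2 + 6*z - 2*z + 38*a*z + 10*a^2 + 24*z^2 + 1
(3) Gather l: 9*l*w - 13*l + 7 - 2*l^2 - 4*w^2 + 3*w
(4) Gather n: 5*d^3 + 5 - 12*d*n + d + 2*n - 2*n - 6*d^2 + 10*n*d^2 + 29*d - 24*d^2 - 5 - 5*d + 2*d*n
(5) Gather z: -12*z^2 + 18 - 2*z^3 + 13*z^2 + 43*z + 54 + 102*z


(1) = 3*r^3 + r^2*(-5*t - 1) + r*(-8*t^2 - t)
(2) = 10*a^2 - a + 24*z^3 + z^2*(16 - 132*a) + z*(60*a^2 - 28*a + 2)
(3) = -2*l^2 + l*(9*w - 13) - 4*w^2 + 3*w + 7
(4) = 5*d^3 - 30*d^2 + 25*d + n*(10*d^2 - 10*d)
(5) = -2*z^3 + z^2 + 145*z + 72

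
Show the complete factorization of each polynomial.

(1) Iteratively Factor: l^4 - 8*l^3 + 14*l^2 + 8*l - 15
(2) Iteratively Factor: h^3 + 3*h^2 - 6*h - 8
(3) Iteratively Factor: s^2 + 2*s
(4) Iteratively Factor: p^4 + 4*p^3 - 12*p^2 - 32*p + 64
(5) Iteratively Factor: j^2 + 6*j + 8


(1) = (l + 1)*(l^3 - 9*l^2 + 23*l - 15) = (l - 3)*(l + 1)*(l^2 - 6*l + 5) = (l - 5)*(l - 3)*(l + 1)*(l - 1)
(2) = (h + 4)*(h^2 - h - 2) = (h - 2)*(h + 4)*(h + 1)
(3) = (s)*(s + 2)
(4) = (p + 4)*(p^3 - 12*p + 16) = (p + 4)^2*(p^2 - 4*p + 4) = (p - 2)*(p + 4)^2*(p - 2)
(5) = (j + 4)*(j + 2)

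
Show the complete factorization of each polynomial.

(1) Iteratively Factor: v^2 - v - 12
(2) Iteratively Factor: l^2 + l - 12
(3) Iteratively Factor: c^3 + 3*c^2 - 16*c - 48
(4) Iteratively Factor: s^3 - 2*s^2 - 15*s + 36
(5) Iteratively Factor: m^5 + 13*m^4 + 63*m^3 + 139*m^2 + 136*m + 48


(1) = (v + 3)*(v - 4)
(2) = (l + 4)*(l - 3)
(3) = (c + 3)*(c^2 - 16) = (c + 3)*(c + 4)*(c - 4)
(4) = (s - 3)*(s^2 + s - 12) = (s - 3)^2*(s + 4)
(5) = (m + 4)*(m^4 + 9*m^3 + 27*m^2 + 31*m + 12) = (m + 4)^2*(m^3 + 5*m^2 + 7*m + 3) = (m + 1)*(m + 4)^2*(m^2 + 4*m + 3) = (m + 1)^2*(m + 4)^2*(m + 3)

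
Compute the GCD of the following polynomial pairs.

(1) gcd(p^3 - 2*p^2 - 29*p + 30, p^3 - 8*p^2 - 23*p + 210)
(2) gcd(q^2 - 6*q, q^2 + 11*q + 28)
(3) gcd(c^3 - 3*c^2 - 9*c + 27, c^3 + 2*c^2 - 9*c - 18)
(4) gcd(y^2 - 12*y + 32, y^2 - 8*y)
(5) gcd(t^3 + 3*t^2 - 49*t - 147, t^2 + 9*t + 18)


(1) = gcd((p - 6)*(p - 1)*(p + 5), (p - 7)*(p - 6)*(p + 5)) = p^2 - p - 30
(2) = 1
(3) = c^2 - 9
(4) = y - 8
(5) = gcd((t - 7)*(t + 3)*(t + 7), (t + 3)*(t + 6)) = t + 3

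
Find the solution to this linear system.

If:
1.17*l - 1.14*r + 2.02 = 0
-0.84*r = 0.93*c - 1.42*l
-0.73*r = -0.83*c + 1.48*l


Then:
c = -2.51
l = -1.51
r = 0.22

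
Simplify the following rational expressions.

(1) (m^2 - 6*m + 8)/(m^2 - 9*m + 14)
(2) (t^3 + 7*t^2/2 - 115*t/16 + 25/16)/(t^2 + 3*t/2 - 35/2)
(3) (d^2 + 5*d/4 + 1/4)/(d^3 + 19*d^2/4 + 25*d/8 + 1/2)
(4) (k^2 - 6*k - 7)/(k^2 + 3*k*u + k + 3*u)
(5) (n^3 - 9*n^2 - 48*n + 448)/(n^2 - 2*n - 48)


(1) = (m - 4)/(m - 7)
(2) = (16*t^2 - 24*t + 5)/(16*t - 56)
(3) = (2*d + 2)/(2*d^2 + 9*d + 4)
(4) = (k - 7)/(k + 3*u)
(5) = (n^2 - n - 56)/(n + 6)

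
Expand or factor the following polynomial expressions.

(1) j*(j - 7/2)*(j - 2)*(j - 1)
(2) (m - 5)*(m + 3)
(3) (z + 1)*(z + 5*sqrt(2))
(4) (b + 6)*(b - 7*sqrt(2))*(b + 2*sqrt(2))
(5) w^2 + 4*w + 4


(1) = j^4 - 13*j^3/2 + 25*j^2/2 - 7*j
(2) = m^2 - 2*m - 15
(3) = z^2 + z + 5*sqrt(2)*z + 5*sqrt(2)
(4) = b^3 - 5*sqrt(2)*b^2 + 6*b^2 - 30*sqrt(2)*b - 28*b - 168
(5) = (w + 2)^2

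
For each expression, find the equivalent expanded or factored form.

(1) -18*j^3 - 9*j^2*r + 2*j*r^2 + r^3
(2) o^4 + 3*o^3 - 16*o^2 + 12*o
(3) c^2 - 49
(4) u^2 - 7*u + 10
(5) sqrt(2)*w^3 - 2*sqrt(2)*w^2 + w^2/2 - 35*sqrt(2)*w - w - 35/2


(1) = (-3*j + r)*(2*j + r)*(3*j + r)
(2) = o*(o - 2)*(o - 1)*(o + 6)
(3) = (c - 7)*(c + 7)
(4) = (u - 5)*(u - 2)
(5) = (w - 7)*(w + 5)*(sqrt(2)*w + 1/2)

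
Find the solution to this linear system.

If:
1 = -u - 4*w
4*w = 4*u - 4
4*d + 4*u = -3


Then:
d = -27/20
u = 3/5
w = -2/5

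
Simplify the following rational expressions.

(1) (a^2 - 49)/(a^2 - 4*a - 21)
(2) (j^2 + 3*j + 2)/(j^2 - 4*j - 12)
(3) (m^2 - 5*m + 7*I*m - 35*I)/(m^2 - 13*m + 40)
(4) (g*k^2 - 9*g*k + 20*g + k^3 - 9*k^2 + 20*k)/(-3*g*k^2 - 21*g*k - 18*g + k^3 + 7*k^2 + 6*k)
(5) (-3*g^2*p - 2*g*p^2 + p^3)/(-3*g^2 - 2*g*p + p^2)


(1) = (a + 7)/(a + 3)
(2) = (j + 1)/(j - 6)
(3) = (m + 7*I)/(m - 8)
(4) = (-g*k^2 + 9*g*k - 20*g - k^3 + 9*k^2 - 20*k)/(3*g*k^2 + 21*g*k + 18*g - k^3 - 7*k^2 - 6*k)
(5) = p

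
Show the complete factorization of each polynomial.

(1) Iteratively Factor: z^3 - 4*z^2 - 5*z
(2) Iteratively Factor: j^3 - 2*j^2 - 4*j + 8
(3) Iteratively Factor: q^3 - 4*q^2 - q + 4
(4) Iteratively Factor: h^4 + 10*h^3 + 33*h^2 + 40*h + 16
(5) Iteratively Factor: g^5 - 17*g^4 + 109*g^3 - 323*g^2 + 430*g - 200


(1) = (z + 1)*(z^2 - 5*z) = z*(z + 1)*(z - 5)
(2) = (j - 2)*(j^2 - 4) = (j - 2)^2*(j + 2)
(3) = (q - 4)*(q^2 - 1) = (q - 4)*(q + 1)*(q - 1)
(4) = (h + 4)*(h^3 + 6*h^2 + 9*h + 4) = (h + 1)*(h + 4)*(h^2 + 5*h + 4) = (h + 1)^2*(h + 4)*(h + 4)
(5) = (g - 5)*(g^4 - 12*g^3 + 49*g^2 - 78*g + 40) = (g - 5)*(g - 1)*(g^3 - 11*g^2 + 38*g - 40) = (g - 5)^2*(g - 1)*(g^2 - 6*g + 8) = (g - 5)^2*(g - 4)*(g - 1)*(g - 2)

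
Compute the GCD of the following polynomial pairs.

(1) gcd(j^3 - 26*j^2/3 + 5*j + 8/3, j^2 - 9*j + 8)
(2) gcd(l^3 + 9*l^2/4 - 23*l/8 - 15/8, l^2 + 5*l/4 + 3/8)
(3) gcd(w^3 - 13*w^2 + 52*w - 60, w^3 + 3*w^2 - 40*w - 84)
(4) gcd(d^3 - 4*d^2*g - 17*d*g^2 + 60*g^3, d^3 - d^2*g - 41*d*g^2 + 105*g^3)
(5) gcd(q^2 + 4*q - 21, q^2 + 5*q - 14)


(1) = gcd((j - 8)*(j - 1)*(j + 1/3), (j - 8)*(j - 1)) = j^2 - 9*j + 8
(2) = gcd((l - 5/4)*(l + 1/2)*(l + 3), (l + 1/2)*(l + 3/4)) = l + 1/2
(3) = gcd((w - 6)*(w - 5)*(w - 2), (w - 6)*(w + 2)*(w + 7)) = w - 6
(4) = gcd((d - 5*g)*(d - 3*g)*(d + 4*g), (d - 5*g)*(d - 3*g)*(d + 7*g)) = d^2 - 8*d*g + 15*g^2
(5) = gcd((q - 3)*(q + 7), (q - 2)*(q + 7)) = q + 7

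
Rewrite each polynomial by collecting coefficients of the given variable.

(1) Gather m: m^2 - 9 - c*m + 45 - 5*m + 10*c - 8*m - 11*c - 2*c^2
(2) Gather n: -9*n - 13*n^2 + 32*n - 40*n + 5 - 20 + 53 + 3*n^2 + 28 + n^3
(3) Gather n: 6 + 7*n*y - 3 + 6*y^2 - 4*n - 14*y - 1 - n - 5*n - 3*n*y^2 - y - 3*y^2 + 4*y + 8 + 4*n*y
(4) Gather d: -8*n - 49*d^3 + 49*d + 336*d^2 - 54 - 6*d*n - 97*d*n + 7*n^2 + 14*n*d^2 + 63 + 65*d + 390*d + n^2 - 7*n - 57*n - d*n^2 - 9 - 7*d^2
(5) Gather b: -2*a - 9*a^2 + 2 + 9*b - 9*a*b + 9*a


(1) = -2*c^2 - c + m^2 + m*(-c - 13) + 36
(2) = n^3 - 10*n^2 - 17*n + 66
(3) = n*(-3*y^2 + 11*y - 10) + 3*y^2 - 11*y + 10
(4) = -49*d^3 + d^2*(14*n + 329) + d*(-n^2 - 103*n + 504) + 8*n^2 - 72*n
(5) = -9*a^2 + 7*a + b*(9 - 9*a) + 2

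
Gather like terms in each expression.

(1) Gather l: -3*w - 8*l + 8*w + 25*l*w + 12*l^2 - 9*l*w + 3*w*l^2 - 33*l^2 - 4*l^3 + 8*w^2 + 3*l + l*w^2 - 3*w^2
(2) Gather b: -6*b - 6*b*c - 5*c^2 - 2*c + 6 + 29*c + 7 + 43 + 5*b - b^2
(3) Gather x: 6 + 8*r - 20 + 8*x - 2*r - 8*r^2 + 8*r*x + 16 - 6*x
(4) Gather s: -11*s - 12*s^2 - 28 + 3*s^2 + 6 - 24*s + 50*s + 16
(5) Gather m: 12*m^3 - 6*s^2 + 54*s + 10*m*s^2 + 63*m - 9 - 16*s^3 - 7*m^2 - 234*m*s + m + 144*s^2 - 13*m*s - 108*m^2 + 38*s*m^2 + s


(1) = -4*l^3 + l^2*(3*w - 21) + l*(w^2 + 16*w - 5) + 5*w^2 + 5*w
(2) = -b^2 + b*(-6*c - 1) - 5*c^2 + 27*c + 56
(3) = -8*r^2 + 6*r + x*(8*r + 2) + 2
(4) = -9*s^2 + 15*s - 6
(5) = 12*m^3 + m^2*(38*s - 115) + m*(10*s^2 - 247*s + 64) - 16*s^3 + 138*s^2 + 55*s - 9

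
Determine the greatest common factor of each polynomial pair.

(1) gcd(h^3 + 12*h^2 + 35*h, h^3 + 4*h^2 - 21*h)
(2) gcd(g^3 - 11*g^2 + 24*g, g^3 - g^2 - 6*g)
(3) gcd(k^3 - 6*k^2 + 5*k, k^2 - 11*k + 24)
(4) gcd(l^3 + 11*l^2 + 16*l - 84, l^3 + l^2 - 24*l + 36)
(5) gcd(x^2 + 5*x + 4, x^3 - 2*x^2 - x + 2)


(1) = h^2 + 7*h
(2) = g^2 - 3*g
(3) = gcd(k*(k - 5)*(k - 1), (k - 8)*(k - 3)) = 1
(4) = gcd((l - 2)*(l + 6)*(l + 7), (l - 3)*(l - 2)*(l + 6)) = l^2 + 4*l - 12
(5) = gcd((x + 1)*(x + 4), (x - 2)*(x - 1)*(x + 1)) = x + 1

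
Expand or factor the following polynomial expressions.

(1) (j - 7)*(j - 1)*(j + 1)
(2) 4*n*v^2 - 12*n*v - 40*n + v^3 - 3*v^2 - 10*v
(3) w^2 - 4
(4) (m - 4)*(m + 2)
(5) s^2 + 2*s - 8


(1) = j^3 - 7*j^2 - j + 7
(2) = (4*n + v)*(v - 5)*(v + 2)
(3) = (w - 2)*(w + 2)
(4) = m^2 - 2*m - 8
(5) = (s - 2)*(s + 4)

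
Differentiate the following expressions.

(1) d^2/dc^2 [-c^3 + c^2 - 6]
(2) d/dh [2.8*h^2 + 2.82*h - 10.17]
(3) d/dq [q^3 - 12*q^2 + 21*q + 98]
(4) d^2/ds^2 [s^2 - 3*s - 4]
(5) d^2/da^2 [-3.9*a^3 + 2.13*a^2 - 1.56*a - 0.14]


(1) = 2 - 6*c
(2) = 5.6*h + 2.82
(3) = 3*q^2 - 24*q + 21
(4) = 2
(5) = 4.26 - 23.4*a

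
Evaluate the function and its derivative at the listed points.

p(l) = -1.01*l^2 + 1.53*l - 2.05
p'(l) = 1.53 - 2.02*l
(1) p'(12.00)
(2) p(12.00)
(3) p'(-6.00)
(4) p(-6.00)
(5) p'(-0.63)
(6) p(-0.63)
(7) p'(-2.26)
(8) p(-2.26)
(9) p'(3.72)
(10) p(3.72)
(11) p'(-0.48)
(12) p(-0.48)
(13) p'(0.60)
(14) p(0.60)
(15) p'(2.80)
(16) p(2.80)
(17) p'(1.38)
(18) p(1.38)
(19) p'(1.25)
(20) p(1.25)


(1) = -22.71
(2) = -129.13
(3) = 13.65
(4) = -47.59
(5) = 2.80
(6) = -3.41
(7) = 6.10
(8) = -10.67
(9) = -5.98
(10) = -10.34
(11) = 2.50
(12) = -3.02
(13) = 0.32
(14) = -1.50
(15) = -4.13
(16) = -5.68
(17) = -1.26
(18) = -1.86
(19) = -0.99
(20) = -1.72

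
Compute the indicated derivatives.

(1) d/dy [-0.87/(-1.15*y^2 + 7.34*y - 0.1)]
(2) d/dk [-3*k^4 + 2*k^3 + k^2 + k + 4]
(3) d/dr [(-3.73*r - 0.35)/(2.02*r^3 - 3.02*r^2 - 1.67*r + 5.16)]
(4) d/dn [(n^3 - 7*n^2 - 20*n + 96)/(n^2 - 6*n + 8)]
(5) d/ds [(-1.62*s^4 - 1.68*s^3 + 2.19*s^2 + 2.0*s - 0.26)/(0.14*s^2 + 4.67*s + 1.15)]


(1) = (6.3858 - 2.001*y)/(1.15*y^2 - 7.34*y + 0.1)^2
(2) = -12*k^3 + 6*k^2 + 2*k + 1
(3) = (15.0692*r^3 - 9.1436*r^2 - 2.114*r - 19.8313)/(4.0804*r^6 - 12.2008*r^5 + 2.3736*r^4 + 30.9332*r^3 - 28.3775*r^2 - 17.2344*r + 26.6256)
(4) = (n^4 - 12*n^3 + 86*n^2 - 304*n + 416)/(n^4 - 12*n^3 + 52*n^2 - 96*n + 64)
(5) = (-0.4536*s^5 - 22.9314*s^4 - 23.1432*s^3 + 4.1513*s^2 + 5.1098*s + 3.5142)/(0.0196*s^4 + 1.3076*s^3 + 22.1309*s^2 + 10.741*s + 1.3225)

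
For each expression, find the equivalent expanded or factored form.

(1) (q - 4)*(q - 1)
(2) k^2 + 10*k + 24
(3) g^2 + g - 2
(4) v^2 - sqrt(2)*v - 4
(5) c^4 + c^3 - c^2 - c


(1) = q^2 - 5*q + 4
(2) = (k + 4)*(k + 6)
(3) = (g - 1)*(g + 2)
(4) = (v - 2*sqrt(2))*(v + sqrt(2))
(5) = c*(c - 1)*(c + 1)^2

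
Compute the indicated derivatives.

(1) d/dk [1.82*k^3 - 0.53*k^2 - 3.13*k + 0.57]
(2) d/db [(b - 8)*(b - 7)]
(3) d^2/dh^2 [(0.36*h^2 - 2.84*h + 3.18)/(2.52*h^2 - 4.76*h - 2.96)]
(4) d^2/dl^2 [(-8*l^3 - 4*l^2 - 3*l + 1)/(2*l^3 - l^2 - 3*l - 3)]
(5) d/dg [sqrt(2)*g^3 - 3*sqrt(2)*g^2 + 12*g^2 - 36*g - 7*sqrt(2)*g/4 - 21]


(1) = 5.46*k^2 - 1.06*k - 3.13
(2) = 2*b - 15
(3) = (-27.433728*h^3 + 137.277504*h^2 - 355.973184*h + 277.880128)/(16.003008*h^6 - 90.683712*h^5 + 114.899904*h^4 + 105.184576*h^3 - 134.961792*h^2 - 125.115648*h - 25.934336)
(4) = 2*(-32*l^6 - 180*l^5 - 318*l^4 - 241*l^3 - 303*l^2 - 162*l - 3)/(8*l^9 - 12*l^8 - 30*l^7 - l^6 + 81*l^5 + 72*l^4 - 27*l^3 - 108*l^2 - 81*l - 27)
(5) = 3*sqrt(2)*g^2 - 6*sqrt(2)*g + 24*g - 36 - 7*sqrt(2)/4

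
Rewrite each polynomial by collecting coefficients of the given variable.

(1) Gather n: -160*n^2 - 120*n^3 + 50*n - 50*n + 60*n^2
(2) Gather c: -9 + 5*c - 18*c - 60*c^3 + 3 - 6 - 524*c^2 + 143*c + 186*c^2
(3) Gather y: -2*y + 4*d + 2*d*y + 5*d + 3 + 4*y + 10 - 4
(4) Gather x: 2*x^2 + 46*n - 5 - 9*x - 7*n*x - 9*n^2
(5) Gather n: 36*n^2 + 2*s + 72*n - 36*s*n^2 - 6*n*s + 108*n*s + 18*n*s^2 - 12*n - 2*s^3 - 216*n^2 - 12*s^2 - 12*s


(1) = -120*n^3 - 100*n^2
(2) = -60*c^3 - 338*c^2 + 130*c - 12
(3) = 9*d + y*(2*d + 2) + 9
(4) = -9*n^2 + 46*n + 2*x^2 + x*(-7*n - 9) - 5
(5) = n^2*(-36*s - 180) + n*(18*s^2 + 102*s + 60) - 2*s^3 - 12*s^2 - 10*s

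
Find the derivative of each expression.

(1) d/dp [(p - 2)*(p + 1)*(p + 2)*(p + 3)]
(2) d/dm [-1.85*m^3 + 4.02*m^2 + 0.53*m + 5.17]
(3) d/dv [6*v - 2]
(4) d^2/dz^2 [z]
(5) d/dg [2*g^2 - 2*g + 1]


(1) = 4*p^3 + 12*p^2 - 2*p - 16
(2) = -5.55*m^2 + 8.04*m + 0.53
(3) = 6
(4) = 0
(5) = 4*g - 2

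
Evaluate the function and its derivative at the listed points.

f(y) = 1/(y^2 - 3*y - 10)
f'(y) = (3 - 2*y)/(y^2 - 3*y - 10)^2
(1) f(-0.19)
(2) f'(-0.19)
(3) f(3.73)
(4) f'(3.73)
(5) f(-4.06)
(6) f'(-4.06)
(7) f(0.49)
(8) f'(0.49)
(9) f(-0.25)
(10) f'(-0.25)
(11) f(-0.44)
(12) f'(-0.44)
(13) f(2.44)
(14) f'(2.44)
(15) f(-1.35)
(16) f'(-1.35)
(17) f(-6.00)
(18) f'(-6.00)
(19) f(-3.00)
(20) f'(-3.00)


(1) = -0.11
(2) = 0.04
(3) = -0.14
(4) = -0.08
(5) = 0.05
(6) = 0.03
(7) = -0.09
(8) = 0.02
(9) = -0.11
(10) = 0.04
(11) = -0.12
(12) = 0.05
(13) = -0.09
(14) = -0.01
(15) = -0.24
(16) = 0.33
(17) = 0.02
(18) = 0.01
(19) = 0.12
(20) = 0.14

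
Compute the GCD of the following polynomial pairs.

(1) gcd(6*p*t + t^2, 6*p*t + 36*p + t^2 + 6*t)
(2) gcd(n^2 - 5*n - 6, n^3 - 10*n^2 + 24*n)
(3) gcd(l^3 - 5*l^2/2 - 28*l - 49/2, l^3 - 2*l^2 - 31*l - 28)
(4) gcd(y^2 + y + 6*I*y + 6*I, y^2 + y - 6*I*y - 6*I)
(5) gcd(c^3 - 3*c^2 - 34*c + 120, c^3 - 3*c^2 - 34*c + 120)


(1) = 6*p + t
(2) = gcd((n - 6)*(n + 1), n*(n - 6)*(n - 4)) = n - 6
(3) = gcd((l - 7)*(l + 1)*(l + 7/2), (l - 7)*(l + 1)*(l + 4)) = l^2 - 6*l - 7
(4) = gcd((y + 1)*(y + 6*I), (y + 1)*(y - 6*I)) = y + 1
(5) = c^3 - 3*c^2 - 34*c + 120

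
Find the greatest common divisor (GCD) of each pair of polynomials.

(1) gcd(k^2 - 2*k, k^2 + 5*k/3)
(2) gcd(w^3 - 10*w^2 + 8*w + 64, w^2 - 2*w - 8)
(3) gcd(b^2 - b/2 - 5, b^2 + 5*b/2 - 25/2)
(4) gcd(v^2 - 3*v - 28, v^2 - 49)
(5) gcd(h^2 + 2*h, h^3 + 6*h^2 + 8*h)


(1) = k
(2) = w^2 - 2*w - 8
(3) = b - 5/2
(4) = gcd((v - 7)*(v + 4), (v - 7)*(v + 7)) = v - 7
(5) = h^2 + 2*h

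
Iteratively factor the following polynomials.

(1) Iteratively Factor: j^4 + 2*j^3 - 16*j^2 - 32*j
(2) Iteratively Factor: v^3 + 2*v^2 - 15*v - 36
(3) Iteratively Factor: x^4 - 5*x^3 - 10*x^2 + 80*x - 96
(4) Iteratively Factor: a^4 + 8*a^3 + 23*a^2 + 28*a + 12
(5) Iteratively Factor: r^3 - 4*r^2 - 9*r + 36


(1) = (j + 2)*(j^3 - 16*j) = j*(j + 2)*(j^2 - 16) = j*(j + 2)*(j + 4)*(j - 4)
(2) = (v + 3)*(v^2 - v - 12) = (v + 3)^2*(v - 4)
(3) = (x + 4)*(x^3 - 9*x^2 + 26*x - 24) = (x - 2)*(x + 4)*(x^2 - 7*x + 12) = (x - 3)*(x - 2)*(x + 4)*(x - 4)
(4) = (a + 2)*(a^3 + 6*a^2 + 11*a + 6) = (a + 1)*(a + 2)*(a^2 + 5*a + 6) = (a + 1)*(a + 2)^2*(a + 3)
(5) = (r + 3)*(r^2 - 7*r + 12) = (r - 3)*(r + 3)*(r - 4)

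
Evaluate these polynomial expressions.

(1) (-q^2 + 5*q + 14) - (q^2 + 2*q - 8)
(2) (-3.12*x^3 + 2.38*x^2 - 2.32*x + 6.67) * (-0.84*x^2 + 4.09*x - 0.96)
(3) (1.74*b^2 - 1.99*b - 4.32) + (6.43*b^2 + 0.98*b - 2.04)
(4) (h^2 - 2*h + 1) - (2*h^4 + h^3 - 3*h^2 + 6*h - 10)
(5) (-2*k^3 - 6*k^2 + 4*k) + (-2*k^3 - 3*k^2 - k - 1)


(1) = -2*q^2 + 3*q + 22
(2) = 2.6208*x^5 - 14.76*x^4 + 14.6782*x^3 - 17.3764*x^2 + 29.5075*x - 6.4032
(3) = 8.17*b^2 - 1.01*b - 6.36
(4) = -2*h^4 - h^3 + 4*h^2 - 8*h + 11
(5) = -4*k^3 - 9*k^2 + 3*k - 1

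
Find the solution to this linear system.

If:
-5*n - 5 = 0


Then:
n = -1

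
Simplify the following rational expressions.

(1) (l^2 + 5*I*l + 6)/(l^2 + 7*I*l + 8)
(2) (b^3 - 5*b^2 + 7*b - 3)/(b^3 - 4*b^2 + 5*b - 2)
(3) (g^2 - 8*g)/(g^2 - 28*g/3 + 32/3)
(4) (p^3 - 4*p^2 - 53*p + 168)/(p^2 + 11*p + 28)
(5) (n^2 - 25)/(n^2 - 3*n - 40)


(1) = (l + 6*I)/(l + 8*I)
(2) = (b - 3)/(b - 2)
(3) = 3*g/(3*g - 4)
(4) = (p^2 - 11*p + 24)/(p + 4)
(5) = (n - 5)/(n - 8)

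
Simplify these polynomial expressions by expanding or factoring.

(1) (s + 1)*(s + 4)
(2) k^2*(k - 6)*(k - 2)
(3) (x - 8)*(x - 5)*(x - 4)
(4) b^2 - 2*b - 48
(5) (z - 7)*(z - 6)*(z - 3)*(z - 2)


(1) = s^2 + 5*s + 4
(2) = k^4 - 8*k^3 + 12*k^2
(3) = x^3 - 17*x^2 + 92*x - 160
(4) = (b - 8)*(b + 6)
(5) = z^4 - 18*z^3 + 113*z^2 - 288*z + 252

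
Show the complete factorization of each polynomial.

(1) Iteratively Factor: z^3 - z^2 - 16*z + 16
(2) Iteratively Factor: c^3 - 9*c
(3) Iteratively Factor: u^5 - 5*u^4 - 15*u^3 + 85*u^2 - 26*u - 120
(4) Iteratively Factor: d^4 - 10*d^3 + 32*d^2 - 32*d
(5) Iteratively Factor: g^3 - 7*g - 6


(1) = (z - 1)*(z^2 - 16) = (z - 4)*(z - 1)*(z + 4)
(2) = (c)*(c^2 - 9) = c*(c + 3)*(c - 3)
(3) = (u + 1)*(u^4 - 6*u^3 - 9*u^2 + 94*u - 120) = (u - 2)*(u + 1)*(u^3 - 4*u^2 - 17*u + 60) = (u - 3)*(u - 2)*(u + 1)*(u^2 - u - 20) = (u - 5)*(u - 3)*(u - 2)*(u + 1)*(u + 4)
(4) = (d - 4)*(d^3 - 6*d^2 + 8*d) = d*(d - 4)*(d^2 - 6*d + 8) = d*(d - 4)*(d - 2)*(d - 4)
(5) = (g + 2)*(g^2 - 2*g - 3) = (g - 3)*(g + 2)*(g + 1)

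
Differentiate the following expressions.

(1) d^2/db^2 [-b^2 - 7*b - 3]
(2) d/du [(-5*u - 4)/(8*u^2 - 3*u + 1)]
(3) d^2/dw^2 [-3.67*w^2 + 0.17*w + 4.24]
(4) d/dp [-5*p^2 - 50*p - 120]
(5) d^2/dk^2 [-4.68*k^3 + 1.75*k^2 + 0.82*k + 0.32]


(1) = -2
(2) = (40*u^2 + 64*u - 17)/(64*u^4 - 48*u^3 + 25*u^2 - 6*u + 1)
(3) = -7.34000000000000
(4) = -10*p - 50
(5) = 3.5 - 28.08*k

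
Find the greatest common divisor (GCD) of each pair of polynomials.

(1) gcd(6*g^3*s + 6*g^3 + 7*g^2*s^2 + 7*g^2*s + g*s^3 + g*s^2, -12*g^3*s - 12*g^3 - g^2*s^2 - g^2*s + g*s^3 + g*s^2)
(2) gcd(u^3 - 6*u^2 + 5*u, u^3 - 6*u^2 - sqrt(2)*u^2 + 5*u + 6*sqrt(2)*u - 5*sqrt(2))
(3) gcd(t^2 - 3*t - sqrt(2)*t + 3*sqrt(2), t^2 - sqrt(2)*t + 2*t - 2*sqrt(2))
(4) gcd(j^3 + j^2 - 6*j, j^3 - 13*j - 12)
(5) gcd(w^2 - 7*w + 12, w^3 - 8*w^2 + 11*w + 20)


(1) = gcd((g + s)*(6*g + s)*(g*s + g), (-4*g + s)*(3*g + s)*(g*s + g)) = g*s + g
(2) = u^2 - 6*u + 5
(3) = t - sqrt(2)
(4) = j + 3
(5) = gcd((w - 4)*(w - 3), (w - 5)*(w - 4)*(w + 1)) = w - 4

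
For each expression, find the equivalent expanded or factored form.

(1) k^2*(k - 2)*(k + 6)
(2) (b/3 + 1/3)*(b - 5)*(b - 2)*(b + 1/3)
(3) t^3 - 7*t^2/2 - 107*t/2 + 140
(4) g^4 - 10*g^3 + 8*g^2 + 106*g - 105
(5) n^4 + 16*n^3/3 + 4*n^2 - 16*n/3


(1) = k^4 + 4*k^3 - 12*k^2
(2) = b^4/3 - 17*b^3/9 + b^2/3 + 11*b/3 + 10/9
(3) = (t - 8)*(t - 5/2)*(t + 7)
(4) = (g - 7)*(g - 5)*(g - 1)*(g + 3)
(5) = n*(n - 2/3)*(n + 2)*(n + 4)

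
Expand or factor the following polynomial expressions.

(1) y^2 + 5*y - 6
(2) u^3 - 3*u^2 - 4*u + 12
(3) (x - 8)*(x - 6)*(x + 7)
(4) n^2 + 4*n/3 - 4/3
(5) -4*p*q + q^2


(1) = (y - 1)*(y + 6)
(2) = (u - 3)*(u - 2)*(u + 2)
(3) = x^3 - 7*x^2 - 50*x + 336
(4) = (n - 2/3)*(n + 2)
(5) = q*(-4*p + q)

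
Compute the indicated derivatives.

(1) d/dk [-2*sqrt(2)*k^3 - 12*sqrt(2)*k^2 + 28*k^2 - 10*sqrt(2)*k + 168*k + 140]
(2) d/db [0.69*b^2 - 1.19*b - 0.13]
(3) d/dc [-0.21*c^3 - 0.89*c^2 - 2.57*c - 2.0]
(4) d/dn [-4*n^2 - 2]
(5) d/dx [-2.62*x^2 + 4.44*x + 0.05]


(1) = -6*sqrt(2)*k^2 - 24*sqrt(2)*k + 56*k - 10*sqrt(2) + 168
(2) = 1.38*b - 1.19
(3) = -0.63*c^2 - 1.78*c - 2.57
(4) = -8*n
(5) = 4.44 - 5.24*x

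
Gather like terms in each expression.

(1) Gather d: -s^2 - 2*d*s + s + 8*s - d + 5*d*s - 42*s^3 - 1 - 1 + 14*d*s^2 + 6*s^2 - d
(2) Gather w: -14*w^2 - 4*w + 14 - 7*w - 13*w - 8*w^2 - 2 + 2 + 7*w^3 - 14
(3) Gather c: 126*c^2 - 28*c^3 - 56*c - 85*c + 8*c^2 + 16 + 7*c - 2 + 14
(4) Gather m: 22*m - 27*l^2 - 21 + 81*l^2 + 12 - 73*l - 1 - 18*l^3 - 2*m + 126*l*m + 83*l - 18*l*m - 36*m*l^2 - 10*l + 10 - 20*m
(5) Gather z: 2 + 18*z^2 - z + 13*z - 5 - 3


(1) = d*(14*s^2 + 3*s - 2) - 42*s^3 + 5*s^2 + 9*s - 2
(2) = 7*w^3 - 22*w^2 - 24*w
(3) = -28*c^3 + 134*c^2 - 134*c + 28
(4) = -18*l^3 + 54*l^2 + m*(-36*l^2 + 108*l)
(5) = 18*z^2 + 12*z - 6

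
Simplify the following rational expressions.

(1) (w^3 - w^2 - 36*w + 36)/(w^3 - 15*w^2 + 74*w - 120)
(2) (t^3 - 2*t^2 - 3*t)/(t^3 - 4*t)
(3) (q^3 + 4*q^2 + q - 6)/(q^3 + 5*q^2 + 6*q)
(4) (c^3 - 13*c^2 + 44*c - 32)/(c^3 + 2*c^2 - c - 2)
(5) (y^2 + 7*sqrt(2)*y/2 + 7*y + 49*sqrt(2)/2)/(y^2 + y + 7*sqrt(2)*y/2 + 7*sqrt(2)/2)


(1) = (w^2 + 5*w - 6)/(w^2 - 9*w + 20)
(2) = (t^2 - 2*t - 3)/(t^2 - 4)
(3) = (q - 1)/q
(4) = (c^2 - 12*c + 32)/(c^2 + 3*c + 2)
(5) = (4*y + 28)/(4*y + 4)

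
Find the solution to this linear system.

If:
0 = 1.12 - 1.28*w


Then:
w = 0.88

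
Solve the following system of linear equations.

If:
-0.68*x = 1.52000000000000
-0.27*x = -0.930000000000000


Then:
No Solution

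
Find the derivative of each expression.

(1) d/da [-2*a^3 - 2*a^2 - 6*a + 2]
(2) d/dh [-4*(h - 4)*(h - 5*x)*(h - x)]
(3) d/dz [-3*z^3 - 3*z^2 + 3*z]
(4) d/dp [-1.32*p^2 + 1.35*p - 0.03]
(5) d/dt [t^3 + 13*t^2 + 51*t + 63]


(1) = -6*a^2 - 4*a - 6
(2) = -12*h^2 + 48*h*x + 32*h - 20*x^2 - 96*x
(3) = -9*z^2 - 6*z + 3
(4) = 1.35 - 2.64*p
(5) = 3*t^2 + 26*t + 51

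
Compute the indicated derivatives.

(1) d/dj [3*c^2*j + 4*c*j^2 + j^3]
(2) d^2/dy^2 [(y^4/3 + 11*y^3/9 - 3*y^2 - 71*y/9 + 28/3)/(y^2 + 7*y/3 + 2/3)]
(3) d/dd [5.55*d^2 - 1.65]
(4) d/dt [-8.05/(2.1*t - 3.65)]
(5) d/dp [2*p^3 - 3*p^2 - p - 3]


(1) = 3*c^2 + 8*c*j + 3*j^2
(2) = 2*(27*y^6 + 189*y^5 + 495*y^4 + 737*y^3 + 3288*y^2 + 6702*y + 4498)/(3*(27*y^6 + 189*y^5 + 495*y^4 + 595*y^3 + 330*y^2 + 84*y + 8))
(3) = 11.1*d
(4) = 16.905/(2.1*t - 3.65)^2
(5) = 6*p^2 - 6*p - 1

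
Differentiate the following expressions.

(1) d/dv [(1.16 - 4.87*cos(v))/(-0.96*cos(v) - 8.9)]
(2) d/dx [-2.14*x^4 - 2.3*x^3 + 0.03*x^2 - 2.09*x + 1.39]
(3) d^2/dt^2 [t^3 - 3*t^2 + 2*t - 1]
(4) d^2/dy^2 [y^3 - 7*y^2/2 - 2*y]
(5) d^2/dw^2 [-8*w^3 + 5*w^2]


(1) = -44.4566*sin(v)/(0.96*cos(v) + 8.9)^2
(2) = -8.56*x^3 - 6.9*x^2 + 0.06*x - 2.09
(3) = 6*t - 6
(4) = 6*y - 7
(5) = 10 - 48*w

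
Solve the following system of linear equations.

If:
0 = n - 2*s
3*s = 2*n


Then:
n = 0
s = 0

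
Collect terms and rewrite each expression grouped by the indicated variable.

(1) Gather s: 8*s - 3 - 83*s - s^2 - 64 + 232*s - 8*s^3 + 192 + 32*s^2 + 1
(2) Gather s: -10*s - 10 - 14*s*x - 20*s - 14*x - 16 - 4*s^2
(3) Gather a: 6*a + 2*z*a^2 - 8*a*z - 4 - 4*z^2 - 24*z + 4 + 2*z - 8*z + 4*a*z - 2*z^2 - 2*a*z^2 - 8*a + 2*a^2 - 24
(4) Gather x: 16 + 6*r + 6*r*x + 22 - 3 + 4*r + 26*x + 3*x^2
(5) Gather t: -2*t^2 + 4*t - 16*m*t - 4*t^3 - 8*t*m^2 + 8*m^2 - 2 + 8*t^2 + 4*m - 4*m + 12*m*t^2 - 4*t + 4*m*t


(1) = -8*s^3 + 31*s^2 + 157*s + 126
(2) = -4*s^2 + s*(-14*x - 30) - 14*x - 26
(3) = a^2*(2*z + 2) + a*(-2*z^2 - 4*z - 2) - 6*z^2 - 30*z - 24
(4) = 10*r + 3*x^2 + x*(6*r + 26) + 35
(5) = 8*m^2 - 4*t^3 + t^2*(12*m + 6) + t*(-8*m^2 - 12*m) - 2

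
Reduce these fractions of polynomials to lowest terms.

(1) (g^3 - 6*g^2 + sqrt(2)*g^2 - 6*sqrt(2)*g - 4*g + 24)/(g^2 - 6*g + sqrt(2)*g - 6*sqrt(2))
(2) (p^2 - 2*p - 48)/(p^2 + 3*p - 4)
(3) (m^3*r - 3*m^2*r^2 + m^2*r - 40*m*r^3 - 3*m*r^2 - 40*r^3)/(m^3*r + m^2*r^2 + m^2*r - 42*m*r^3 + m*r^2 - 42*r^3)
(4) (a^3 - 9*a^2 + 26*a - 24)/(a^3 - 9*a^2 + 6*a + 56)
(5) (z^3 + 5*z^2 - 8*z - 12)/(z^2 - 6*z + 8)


(1) = (g^2 + sqrt(2)*g - 4)/(g + sqrt(2))
(2) = (p^2 - 2*p - 48)/(p^2 + 3*p - 4)
(3) = (-m^2 + 3*m*r + 40*r^2)/(-m^2 - m*r + 42*r^2)
(4) = (a^2 - 5*a + 6)/(a^2 - 5*a - 14)
(5) = (z^2 + 7*z + 6)/(z - 4)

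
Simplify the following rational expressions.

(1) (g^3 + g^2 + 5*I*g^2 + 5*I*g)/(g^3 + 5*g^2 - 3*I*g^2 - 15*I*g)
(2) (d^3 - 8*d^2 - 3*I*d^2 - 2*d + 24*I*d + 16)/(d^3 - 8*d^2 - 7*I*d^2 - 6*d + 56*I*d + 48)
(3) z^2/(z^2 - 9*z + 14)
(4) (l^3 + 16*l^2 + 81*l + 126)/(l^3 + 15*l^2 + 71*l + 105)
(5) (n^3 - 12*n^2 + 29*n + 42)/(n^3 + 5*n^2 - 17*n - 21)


(1) = (g^2 + g*(1 + 5*I) + 5*I)/(g^2 + g*(5 - 3*I) - 15*I)
(2) = (d - 2*I)/(d - 6*I)
(3) = z^2/(z^2 - 9*z + 14)
(4) = (l + 6)/(l + 5)
(5) = (n^2 - 13*n + 42)/(n^2 + 4*n - 21)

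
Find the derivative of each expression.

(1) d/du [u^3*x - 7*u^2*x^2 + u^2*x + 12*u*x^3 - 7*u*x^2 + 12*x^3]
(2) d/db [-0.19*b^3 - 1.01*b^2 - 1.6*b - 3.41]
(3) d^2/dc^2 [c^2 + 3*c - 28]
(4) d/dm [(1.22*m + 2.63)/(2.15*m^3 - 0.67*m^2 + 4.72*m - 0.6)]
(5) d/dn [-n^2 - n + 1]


(1) = x*(3*u^2 - 14*u*x + 2*u + 12*x^2 - 7*x)
(2) = -0.57*b^2 - 2.02*b - 1.6
(3) = 2
(4) = (-5.246*m^3 - 16.1461*m^2 + 3.5242*m - 13.1456)/(4.6225*m^6 - 2.881*m^5 + 20.7449*m^4 - 8.9048*m^3 + 23.0824*m^2 - 5.664*m + 0.36)
(5) = -2*n - 1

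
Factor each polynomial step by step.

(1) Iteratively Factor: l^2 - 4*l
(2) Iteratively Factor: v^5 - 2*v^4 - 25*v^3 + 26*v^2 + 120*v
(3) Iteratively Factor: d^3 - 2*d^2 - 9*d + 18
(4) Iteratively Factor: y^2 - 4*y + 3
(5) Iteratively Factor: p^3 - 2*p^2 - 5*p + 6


(1) = (l)*(l - 4)
(2) = (v + 2)*(v^4 - 4*v^3 - 17*v^2 + 60*v) = v*(v + 2)*(v^3 - 4*v^2 - 17*v + 60) = v*(v + 2)*(v + 4)*(v^2 - 8*v + 15) = v*(v - 5)*(v + 2)*(v + 4)*(v - 3)
(3) = (d - 3)*(d^2 + d - 6) = (d - 3)*(d + 3)*(d - 2)
(4) = (y - 3)*(y - 1)
(5) = (p - 1)*(p^2 - p - 6) = (p - 3)*(p - 1)*(p + 2)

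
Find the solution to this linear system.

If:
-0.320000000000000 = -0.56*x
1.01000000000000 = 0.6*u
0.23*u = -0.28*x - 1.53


Then:
No Solution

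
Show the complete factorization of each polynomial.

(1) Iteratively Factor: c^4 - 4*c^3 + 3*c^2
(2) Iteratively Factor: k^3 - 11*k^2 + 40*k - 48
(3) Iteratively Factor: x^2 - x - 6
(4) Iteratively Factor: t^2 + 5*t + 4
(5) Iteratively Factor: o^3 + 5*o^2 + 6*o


(1) = (c - 3)*(c^3 - c^2) = c*(c - 3)*(c^2 - c) = c^2*(c - 3)*(c - 1)
(2) = (k - 3)*(k^2 - 8*k + 16) = (k - 4)*(k - 3)*(k - 4)
(3) = (x - 3)*(x + 2)
(4) = (t + 1)*(t + 4)
(5) = (o + 2)*(o^2 + 3*o) = (o + 2)*(o + 3)*(o)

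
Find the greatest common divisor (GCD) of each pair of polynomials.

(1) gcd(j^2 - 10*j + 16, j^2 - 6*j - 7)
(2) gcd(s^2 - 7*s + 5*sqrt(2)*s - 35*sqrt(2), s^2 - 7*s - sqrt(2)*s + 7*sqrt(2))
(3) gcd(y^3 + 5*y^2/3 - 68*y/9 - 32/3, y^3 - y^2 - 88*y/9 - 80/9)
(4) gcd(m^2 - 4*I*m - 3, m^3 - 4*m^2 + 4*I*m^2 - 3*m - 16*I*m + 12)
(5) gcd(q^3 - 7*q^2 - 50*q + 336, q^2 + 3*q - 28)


(1) = gcd((j - 8)*(j - 2), (j - 7)*(j + 1)) = 1
(2) = s - 7
(3) = gcd((y - 8/3)*(y + 4/3)*(y + 3), (y - 4)*(y + 4/3)*(y + 5/3)) = y + 4/3
(4) = 1
(5) = q + 7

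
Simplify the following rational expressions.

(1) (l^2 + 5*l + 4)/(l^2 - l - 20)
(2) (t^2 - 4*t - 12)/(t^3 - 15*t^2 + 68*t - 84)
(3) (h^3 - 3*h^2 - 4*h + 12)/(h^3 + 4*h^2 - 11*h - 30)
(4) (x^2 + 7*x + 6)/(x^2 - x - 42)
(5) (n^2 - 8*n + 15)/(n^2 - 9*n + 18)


(1) = (l + 1)/(l - 5)
(2) = (t + 2)/(t^2 - 9*t + 14)
(3) = (h - 2)/(h + 5)
(4) = (x + 1)/(x - 7)
(5) = (n - 5)/(n - 6)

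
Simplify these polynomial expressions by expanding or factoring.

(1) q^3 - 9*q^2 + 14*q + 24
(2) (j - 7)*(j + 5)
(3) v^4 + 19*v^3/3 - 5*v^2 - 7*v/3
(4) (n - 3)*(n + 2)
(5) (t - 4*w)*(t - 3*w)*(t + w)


(1) = (q - 6)*(q - 4)*(q + 1)
(2) = j^2 - 2*j - 35
(3) = v*(v - 1)*(v + 1/3)*(v + 7)
(4) = n^2 - n - 6
(5) = t^3 - 6*t^2*w + 5*t*w^2 + 12*w^3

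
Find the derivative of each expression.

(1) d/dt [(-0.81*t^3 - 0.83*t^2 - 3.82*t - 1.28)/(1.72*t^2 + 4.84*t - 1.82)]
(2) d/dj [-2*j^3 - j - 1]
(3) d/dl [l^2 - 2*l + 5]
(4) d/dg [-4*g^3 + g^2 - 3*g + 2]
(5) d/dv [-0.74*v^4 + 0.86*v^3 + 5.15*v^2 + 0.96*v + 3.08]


(1) = (-1.3932*t^4 - 7.8408*t^3 + 6.9758*t^2 + 7.4244*t + 13.1476)/(2.9584*t^4 + 16.6496*t^3 + 17.1648*t^2 - 17.6176*t + 3.3124)
(2) = -6*j^2 - 1
(3) = 2*l - 2
(4) = -12*g^2 + 2*g - 3
(5) = -2.96*v^3 + 2.58*v^2 + 10.3*v + 0.96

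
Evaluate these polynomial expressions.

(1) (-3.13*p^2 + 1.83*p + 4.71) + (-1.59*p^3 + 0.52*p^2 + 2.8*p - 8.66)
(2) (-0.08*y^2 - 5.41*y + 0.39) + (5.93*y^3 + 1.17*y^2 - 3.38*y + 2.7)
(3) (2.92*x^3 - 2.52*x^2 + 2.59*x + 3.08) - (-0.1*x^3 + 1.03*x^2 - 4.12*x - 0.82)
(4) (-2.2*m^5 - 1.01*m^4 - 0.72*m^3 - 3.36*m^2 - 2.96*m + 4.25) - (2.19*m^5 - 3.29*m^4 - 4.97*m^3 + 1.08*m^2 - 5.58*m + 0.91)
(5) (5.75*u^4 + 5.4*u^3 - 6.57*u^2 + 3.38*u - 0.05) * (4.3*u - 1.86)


(1) = -1.59*p^3 - 2.61*p^2 + 4.63*p - 3.95
(2) = 5.93*y^3 + 1.09*y^2 - 8.79*y + 3.09
(3) = 3.02*x^3 - 3.55*x^2 + 6.71*x + 3.9
(4) = -4.39*m^5 + 2.28*m^4 + 4.25*m^3 - 4.44*m^2 + 2.62*m + 3.34
(5) = 24.725*u^5 + 12.525*u^4 - 38.295*u^3 + 26.7542*u^2 - 6.5018*u + 0.093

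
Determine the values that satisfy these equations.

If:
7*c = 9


Then:
c = 9/7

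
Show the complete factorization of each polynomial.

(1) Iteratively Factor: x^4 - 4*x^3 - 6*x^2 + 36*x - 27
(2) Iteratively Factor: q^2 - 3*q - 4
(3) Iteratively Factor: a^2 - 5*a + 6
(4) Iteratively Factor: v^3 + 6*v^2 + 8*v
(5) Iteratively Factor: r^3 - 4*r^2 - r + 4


(1) = (x - 1)*(x^3 - 3*x^2 - 9*x + 27) = (x - 1)*(x + 3)*(x^2 - 6*x + 9) = (x - 3)*(x - 1)*(x + 3)*(x - 3)
(2) = (q - 4)*(q + 1)
(3) = (a - 3)*(a - 2)
(4) = (v + 2)*(v^2 + 4*v) = v*(v + 2)*(v + 4)
(5) = (r - 4)*(r^2 - 1) = (r - 4)*(r - 1)*(r + 1)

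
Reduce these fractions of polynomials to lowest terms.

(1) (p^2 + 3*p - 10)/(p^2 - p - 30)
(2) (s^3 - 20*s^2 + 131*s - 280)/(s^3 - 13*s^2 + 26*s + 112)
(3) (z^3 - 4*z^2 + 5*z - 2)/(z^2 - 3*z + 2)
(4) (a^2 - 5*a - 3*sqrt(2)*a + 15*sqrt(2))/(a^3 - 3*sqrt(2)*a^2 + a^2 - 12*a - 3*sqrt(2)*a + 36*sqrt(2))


(1) = (p - 2)/(p - 6)
(2) = (s - 5)/(s + 2)
(3) = z - 1
(4) = (a - 5)/(a^2 + a - 12)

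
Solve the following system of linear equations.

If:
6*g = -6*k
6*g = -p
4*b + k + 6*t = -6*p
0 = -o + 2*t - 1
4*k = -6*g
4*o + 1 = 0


Then:
b = -9/16
g = 0
k = 0
o = -1/4
p = 0
t = 3/8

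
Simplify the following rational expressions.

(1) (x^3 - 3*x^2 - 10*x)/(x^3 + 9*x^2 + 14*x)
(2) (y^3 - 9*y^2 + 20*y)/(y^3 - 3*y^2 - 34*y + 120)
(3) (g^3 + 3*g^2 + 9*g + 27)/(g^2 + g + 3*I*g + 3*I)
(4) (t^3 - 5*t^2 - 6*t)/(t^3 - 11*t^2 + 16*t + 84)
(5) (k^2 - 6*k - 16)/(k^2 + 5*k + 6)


(1) = (x - 5)/(x + 7)
(2) = y/(y + 6)
(3) = (g^2 + g*(3 - 3*I) - 9*I)/(g + 1)
(4) = (t^2 + t)/(t^2 - 5*t - 14)
(5) = (k - 8)/(k + 3)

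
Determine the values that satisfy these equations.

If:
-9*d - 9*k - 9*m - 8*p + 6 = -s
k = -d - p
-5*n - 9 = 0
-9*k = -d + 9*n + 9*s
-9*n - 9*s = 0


Then:
d = -9*p/10
k = -p/10
m = p/9 + 13/15
n = -9/5
s = 9/5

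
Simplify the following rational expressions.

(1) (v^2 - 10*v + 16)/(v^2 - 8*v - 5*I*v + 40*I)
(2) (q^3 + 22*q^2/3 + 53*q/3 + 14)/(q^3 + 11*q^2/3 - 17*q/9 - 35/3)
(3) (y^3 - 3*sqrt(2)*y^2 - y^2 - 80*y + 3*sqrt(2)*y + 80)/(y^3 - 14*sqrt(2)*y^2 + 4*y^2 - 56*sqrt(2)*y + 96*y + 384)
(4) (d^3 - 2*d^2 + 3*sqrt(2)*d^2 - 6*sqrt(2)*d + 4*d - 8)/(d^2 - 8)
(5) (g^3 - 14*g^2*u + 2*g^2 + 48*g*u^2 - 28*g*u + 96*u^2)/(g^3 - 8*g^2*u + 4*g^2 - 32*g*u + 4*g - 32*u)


(1) = (v - 2)/(v - 5*I)
(2) = (3*q + 6)/(3*q - 5)
(3) = (y^2 + y*(-1 + 5*sqrt(2)) - 5*sqrt(2))/(y^2 + y*(4 - 6*sqrt(2)) - 24*sqrt(2))
(4) = (d^2 + d*(-2 + sqrt(2)) - 2*sqrt(2))/(d - 2*sqrt(2))
(5) = (g - 6*u)/(g + 2)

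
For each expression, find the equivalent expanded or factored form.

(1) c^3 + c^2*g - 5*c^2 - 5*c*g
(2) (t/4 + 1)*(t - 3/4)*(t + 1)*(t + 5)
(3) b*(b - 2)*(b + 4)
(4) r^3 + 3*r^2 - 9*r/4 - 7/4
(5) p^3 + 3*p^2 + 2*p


(1) = c*(c - 5)*(c + g)
(2) = t^4/4 + 37*t^3/16 + 43*t^2/8 - 7*t/16 - 15/4
(3) = b^3 + 2*b^2 - 8*b
(4) = (r - 1)*(r + 1/2)*(r + 7/2)
(5) = p*(p + 1)*(p + 2)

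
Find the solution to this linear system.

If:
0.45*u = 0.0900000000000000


Then:
u = 0.20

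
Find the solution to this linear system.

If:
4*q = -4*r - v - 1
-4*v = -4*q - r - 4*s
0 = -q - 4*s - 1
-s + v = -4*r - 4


Then:
q = 13/15
r = -292/255
s = -7/15
v = 29/255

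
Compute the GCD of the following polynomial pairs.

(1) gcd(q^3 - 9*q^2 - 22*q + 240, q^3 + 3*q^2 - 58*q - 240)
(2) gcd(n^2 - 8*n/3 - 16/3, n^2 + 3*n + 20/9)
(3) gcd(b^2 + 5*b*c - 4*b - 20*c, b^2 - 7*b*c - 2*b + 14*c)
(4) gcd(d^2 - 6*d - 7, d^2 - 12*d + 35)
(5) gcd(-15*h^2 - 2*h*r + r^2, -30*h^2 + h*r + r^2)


(1) = gcd((q - 8)*(q - 6)*(q + 5), (q - 8)*(q + 5)*(q + 6)) = q^2 - 3*q - 40
(2) = gcd((n - 4)*(n + 4/3), (n + 4/3)*(n + 5/3)) = n + 4/3
(3) = 1
(4) = gcd((d - 7)*(d + 1), (d - 7)*(d - 5)) = d - 7
(5) = gcd((-5*h + r)*(3*h + r), (-5*h + r)*(6*h + r)) = -5*h + r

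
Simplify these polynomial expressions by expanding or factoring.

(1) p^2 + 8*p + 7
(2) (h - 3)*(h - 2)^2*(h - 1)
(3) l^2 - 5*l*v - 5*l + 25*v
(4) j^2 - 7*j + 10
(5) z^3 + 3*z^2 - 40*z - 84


(1) = (p + 1)*(p + 7)
(2) = h^4 - 8*h^3 + 23*h^2 - 28*h + 12
(3) = (l - 5)*(l - 5*v)
(4) = (j - 5)*(j - 2)
(5) = (z - 6)*(z + 2)*(z + 7)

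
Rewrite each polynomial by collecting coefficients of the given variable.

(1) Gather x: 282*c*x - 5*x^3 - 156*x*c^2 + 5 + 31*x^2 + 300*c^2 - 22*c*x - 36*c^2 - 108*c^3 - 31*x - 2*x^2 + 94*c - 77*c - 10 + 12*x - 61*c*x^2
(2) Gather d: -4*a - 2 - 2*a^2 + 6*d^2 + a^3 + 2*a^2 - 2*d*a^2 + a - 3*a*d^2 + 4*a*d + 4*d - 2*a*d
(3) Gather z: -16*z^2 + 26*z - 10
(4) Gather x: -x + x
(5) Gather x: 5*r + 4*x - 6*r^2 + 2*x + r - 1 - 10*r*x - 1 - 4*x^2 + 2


(1) = -108*c^3 + 264*c^2 + 17*c - 5*x^3 + x^2*(29 - 61*c) + x*(-156*c^2 + 260*c - 19) - 5
(2) = a^3 - 3*a + d^2*(6 - 3*a) + d*(-2*a^2 + 2*a + 4) - 2
(3) = -16*z^2 + 26*z - 10
(4) = 0
(5) = -6*r^2 + 6*r - 4*x^2 + x*(6 - 10*r)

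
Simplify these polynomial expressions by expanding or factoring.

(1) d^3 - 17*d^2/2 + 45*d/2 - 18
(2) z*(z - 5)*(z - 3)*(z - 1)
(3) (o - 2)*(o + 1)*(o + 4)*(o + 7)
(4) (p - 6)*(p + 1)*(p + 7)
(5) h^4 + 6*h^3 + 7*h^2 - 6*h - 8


(1) = (d - 4)*(d - 3)*(d - 3/2)
(2) = z^4 - 9*z^3 + 23*z^2 - 15*z
(3) = o^4 + 10*o^3 + 15*o^2 - 50*o - 56
(4) = p^3 + 2*p^2 - 41*p - 42
(5) = (h - 1)*(h + 1)*(h + 2)*(h + 4)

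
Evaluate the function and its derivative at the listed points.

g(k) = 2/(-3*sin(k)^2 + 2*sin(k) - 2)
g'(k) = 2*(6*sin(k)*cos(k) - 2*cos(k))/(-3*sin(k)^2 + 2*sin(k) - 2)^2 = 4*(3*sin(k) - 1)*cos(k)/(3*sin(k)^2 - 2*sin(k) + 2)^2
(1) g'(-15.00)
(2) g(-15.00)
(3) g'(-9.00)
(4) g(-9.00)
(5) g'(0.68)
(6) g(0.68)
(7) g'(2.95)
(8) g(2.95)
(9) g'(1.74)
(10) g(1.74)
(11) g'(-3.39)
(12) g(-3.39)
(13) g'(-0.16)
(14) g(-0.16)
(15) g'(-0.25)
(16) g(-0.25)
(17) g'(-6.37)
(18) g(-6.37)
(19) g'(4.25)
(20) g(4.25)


(1) = 0.43
(2) = -0.44
(3) = 0.73
(4) = -0.60
(5) = 0.74
(6) = -1.04
(7) = 0.56
(8) = -1.16
(9) = -0.15
(10) = -0.68
(11) = 0.36
(12) = -1.18
(13) = -1.02
(14) = -0.84
(15) = -0.94
(16) = -0.75
(17) = -1.04
(18) = -0.91
(19) = 0.17
(20) = -0.32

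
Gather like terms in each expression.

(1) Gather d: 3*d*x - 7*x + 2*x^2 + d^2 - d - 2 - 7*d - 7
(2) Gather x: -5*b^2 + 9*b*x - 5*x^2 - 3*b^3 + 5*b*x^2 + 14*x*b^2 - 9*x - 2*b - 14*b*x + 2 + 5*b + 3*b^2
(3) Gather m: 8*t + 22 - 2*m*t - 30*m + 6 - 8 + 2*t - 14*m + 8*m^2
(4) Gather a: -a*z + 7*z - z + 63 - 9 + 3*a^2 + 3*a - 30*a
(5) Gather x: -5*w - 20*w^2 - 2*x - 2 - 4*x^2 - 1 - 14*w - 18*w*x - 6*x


(1) = d^2 + d*(3*x - 8) + 2*x^2 - 7*x - 9
(2) = -3*b^3 - 2*b^2 + 3*b + x^2*(5*b - 5) + x*(14*b^2 - 5*b - 9) + 2
(3) = 8*m^2 + m*(-2*t - 44) + 10*t + 20
(4) = 3*a^2 + a*(-z - 27) + 6*z + 54
(5) = -20*w^2 - 19*w - 4*x^2 + x*(-18*w - 8) - 3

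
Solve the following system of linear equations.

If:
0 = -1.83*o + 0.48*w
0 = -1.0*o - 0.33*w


Then:
o = 0.00
w = 0.00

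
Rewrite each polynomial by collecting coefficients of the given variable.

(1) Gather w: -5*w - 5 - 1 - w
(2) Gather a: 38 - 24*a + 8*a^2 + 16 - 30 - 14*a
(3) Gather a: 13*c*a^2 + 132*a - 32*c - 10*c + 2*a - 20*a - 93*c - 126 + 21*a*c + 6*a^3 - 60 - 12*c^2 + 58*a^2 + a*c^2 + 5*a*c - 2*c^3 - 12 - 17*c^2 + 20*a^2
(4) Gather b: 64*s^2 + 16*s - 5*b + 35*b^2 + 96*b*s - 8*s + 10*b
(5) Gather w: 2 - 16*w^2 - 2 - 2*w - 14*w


(1) = -6*w - 6
(2) = 8*a^2 - 38*a + 24
(3) = 6*a^3 + a^2*(13*c + 78) + a*(c^2 + 26*c + 114) - 2*c^3 - 29*c^2 - 135*c - 198
(4) = 35*b^2 + b*(96*s + 5) + 64*s^2 + 8*s
(5) = -16*w^2 - 16*w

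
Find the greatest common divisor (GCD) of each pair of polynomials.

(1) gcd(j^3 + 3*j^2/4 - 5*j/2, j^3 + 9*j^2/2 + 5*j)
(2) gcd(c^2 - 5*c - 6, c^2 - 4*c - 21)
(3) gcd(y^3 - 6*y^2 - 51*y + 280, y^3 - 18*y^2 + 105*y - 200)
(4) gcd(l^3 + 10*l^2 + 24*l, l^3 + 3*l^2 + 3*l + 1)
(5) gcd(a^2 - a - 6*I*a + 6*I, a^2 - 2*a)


(1) = gcd(j*(j - 5/4)*(j + 2), j*(j + 2)*(j + 5/2)) = j^2 + 2*j
(2) = 1
(3) = y^2 - 13*y + 40
(4) = 1
(5) = 1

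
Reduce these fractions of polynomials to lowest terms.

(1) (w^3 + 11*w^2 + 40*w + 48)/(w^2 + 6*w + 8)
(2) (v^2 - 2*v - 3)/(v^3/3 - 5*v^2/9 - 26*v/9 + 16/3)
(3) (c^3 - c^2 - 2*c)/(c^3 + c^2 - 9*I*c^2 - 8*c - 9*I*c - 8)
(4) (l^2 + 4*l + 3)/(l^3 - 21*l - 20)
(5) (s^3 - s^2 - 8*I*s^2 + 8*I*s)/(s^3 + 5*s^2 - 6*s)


(1) = (w^2 + 7*w + 12)/(w + 2)
(2) = (9*v^2 - 18*v - 27)/(3*v^3 - 5*v^2 - 26*v + 48)
(3) = (c^2 - 2*c)/(c^2 - 9*I*c - 8)
(4) = (l + 3)/(l^2 - l - 20)
(5) = (s - 8*I)/(s + 6)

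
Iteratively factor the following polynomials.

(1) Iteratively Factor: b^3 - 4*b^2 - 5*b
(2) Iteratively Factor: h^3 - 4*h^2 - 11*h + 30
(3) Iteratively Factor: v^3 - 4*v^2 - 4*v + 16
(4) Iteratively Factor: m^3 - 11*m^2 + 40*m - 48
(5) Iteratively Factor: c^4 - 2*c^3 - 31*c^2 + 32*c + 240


(1) = (b - 5)*(b^2 + b) = (b - 5)*(b + 1)*(b)
(2) = (h + 3)*(h^2 - 7*h + 10) = (h - 2)*(h + 3)*(h - 5)
(3) = (v - 4)*(v^2 - 4) = (v - 4)*(v + 2)*(v - 2)
(4) = (m - 4)*(m^2 - 7*m + 12) = (m - 4)*(m - 3)*(m - 4)
(5) = (c + 4)*(c^3 - 6*c^2 - 7*c + 60) = (c + 3)*(c + 4)*(c^2 - 9*c + 20) = (c - 4)*(c + 3)*(c + 4)*(c - 5)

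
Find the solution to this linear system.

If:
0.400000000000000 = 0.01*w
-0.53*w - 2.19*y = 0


Then:
w = 40.00
y = -9.68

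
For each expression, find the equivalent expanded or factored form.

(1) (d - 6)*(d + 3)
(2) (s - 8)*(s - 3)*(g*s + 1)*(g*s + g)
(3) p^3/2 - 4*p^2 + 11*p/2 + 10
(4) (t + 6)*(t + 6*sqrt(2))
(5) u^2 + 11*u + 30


(1) = d^2 - 3*d - 18
(2) = g^2*s^4 - 10*g^2*s^3 + 13*g^2*s^2 + 24*g^2*s + g*s^3 - 10*g*s^2 + 13*g*s + 24*g
(3) = (p/2 + 1/2)*(p - 5)*(p - 4)
(4) = t^2 + 6*t + 6*sqrt(2)*t + 36*sqrt(2)
(5) = (u + 5)*(u + 6)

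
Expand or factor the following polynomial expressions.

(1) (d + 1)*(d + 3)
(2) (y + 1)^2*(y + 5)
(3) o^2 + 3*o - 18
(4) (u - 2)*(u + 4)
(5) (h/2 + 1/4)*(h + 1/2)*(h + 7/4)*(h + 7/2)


(1) = d^2 + 4*d + 3
(2) = y^3 + 7*y^2 + 11*y + 5
(3) = (o - 3)*(o + 6)
(4) = u^2 + 2*u - 8
(5) = h^4/2 + 25*h^3/8 + 93*h^2/16 + 119*h/32 + 49/64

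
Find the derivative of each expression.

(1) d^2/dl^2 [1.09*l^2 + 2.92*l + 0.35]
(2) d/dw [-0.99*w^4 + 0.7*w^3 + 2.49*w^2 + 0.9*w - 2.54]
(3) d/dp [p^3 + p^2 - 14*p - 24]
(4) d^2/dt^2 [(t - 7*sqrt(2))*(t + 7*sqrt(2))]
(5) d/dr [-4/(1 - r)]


(1) = 2.18000000000000
(2) = -3.96*w^3 + 2.1*w^2 + 4.98*w + 0.9
(3) = 3*p^2 + 2*p - 14
(4) = 2
(5) = -4/(r - 1)^2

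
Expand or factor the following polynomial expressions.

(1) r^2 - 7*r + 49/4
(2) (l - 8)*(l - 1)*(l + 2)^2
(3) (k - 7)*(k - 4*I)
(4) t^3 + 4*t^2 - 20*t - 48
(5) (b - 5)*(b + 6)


(1) = (r - 7/2)^2
(2) = l^4 - 5*l^3 - 24*l^2 - 4*l + 32
(3) = k^2 - 7*k - 4*I*k + 28*I
(4) = (t - 4)*(t + 2)*(t + 6)
(5) = b^2 + b - 30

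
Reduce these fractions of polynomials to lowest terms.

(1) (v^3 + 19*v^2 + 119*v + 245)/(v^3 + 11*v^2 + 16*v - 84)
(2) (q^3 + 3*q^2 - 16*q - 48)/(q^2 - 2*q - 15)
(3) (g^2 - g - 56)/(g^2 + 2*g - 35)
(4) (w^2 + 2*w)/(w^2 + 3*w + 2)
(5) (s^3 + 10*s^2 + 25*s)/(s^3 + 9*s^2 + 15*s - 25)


(1) = (v^2 + 12*v + 35)/(v^2 + 4*v - 12)
(2) = (q^2 - 16)/(q - 5)
(3) = (g - 8)/(g - 5)
(4) = w/(w + 1)
(5) = s/(s - 1)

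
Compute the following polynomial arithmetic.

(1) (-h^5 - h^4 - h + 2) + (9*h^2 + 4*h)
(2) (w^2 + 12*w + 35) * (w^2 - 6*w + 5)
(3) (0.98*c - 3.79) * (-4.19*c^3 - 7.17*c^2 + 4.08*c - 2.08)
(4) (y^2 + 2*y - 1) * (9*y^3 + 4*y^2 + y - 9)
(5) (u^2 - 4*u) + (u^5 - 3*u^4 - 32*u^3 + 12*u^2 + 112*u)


(1) = -h^5 - h^4 + 9*h^2 + 3*h + 2
(2) = w^4 + 6*w^3 - 32*w^2 - 150*w + 175
(3) = -4.1062*c^4 + 8.8535*c^3 + 31.1727*c^2 - 17.5016*c + 7.8832
(4) = 9*y^5 + 22*y^4 - 11*y^2 - 19*y + 9
(5) = u^5 - 3*u^4 - 32*u^3 + 13*u^2 + 108*u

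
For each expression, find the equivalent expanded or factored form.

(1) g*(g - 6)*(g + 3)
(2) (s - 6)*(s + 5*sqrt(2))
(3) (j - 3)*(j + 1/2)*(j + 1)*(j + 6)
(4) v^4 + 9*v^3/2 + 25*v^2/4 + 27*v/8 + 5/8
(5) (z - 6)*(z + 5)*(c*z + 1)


(1) = g^3 - 3*g^2 - 18*g
(2) = s^2 - 6*s + 5*sqrt(2)*s - 30*sqrt(2)
(3) = j^4 + 9*j^3/2 - 13*j^2 - 51*j/2 - 9
(4) = (v + 1/2)^2*(v + 1)*(v + 5/2)
(5) = c*z^3 - c*z^2 - 30*c*z + z^2 - z - 30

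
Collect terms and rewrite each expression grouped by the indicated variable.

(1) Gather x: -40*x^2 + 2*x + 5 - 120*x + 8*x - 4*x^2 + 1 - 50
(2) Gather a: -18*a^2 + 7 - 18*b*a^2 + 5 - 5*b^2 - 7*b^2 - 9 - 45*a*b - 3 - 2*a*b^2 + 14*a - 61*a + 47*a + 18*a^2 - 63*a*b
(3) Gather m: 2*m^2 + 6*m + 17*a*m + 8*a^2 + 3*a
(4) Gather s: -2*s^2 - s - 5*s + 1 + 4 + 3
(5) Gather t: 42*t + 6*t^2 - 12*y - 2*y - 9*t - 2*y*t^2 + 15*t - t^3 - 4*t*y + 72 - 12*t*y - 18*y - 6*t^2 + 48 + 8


(1) = -44*x^2 - 110*x - 44
(2) = -18*a^2*b + a*(-2*b^2 - 108*b) - 12*b^2
(3) = 8*a^2 + 3*a + 2*m^2 + m*(17*a + 6)
(4) = -2*s^2 - 6*s + 8
(5) = -t^3 - 2*t^2*y + t*(48 - 16*y) - 32*y + 128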